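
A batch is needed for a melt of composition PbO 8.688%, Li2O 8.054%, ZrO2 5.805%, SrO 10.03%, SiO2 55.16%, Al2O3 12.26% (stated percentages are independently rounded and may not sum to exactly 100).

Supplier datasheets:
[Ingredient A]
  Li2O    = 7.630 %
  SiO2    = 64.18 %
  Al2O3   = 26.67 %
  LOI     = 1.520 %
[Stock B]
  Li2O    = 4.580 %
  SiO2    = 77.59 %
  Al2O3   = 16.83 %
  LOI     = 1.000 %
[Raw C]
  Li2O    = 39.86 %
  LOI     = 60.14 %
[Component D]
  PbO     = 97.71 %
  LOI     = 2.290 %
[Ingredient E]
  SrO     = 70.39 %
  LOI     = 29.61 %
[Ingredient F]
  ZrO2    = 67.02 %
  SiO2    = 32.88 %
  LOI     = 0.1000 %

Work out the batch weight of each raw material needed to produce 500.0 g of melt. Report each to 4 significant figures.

Full float precision is held through every step — values along the way are displayed with 4-significant-figure rounding when written out — each reported number takes just one rounding; all derived quantities are computed in full precision (six oxide percentages, totals, net glass mass, LOI, the yield) using the weight values at 500.0 g of glass exactly as shown in the problem or the answer.
Target oxide masses per 500.0 g melt:
  PbO: 8.688% × 500.0 = 43.44 g
  Li2O: 8.054% × 500.0 = 40.27 g
  ZrO2: 5.805% × 500.0 = 29.02 g
  SrO: 10.03% × 500.0 = 50.15 g
  SiO2: 55.16% × 500.0 = 275.8 g
  Al2O3: 12.26% × 500.0 = 61.30 g
Verifying the oxide balance per the reported batch figures, relative to the basis at hand (oxide sums agree with the targets net of answer rounding effects):
  PbO: 44.46·0.9771 = 43.44 g (target 43.44 g)
  Li2O: 35.81·0.07630 + 307.5·0.04580 + 58.84·0.3986 = 40.27 g (target 40.27 g)
  ZrO2: 43.31·0.6702 = 29.03 g (target 29.02 g)
  SrO: 71.25·0.7039 = 50.15 g (target 50.15 g)
  SiO2: 35.81·0.6418 + 307.5·0.7759 + 43.31·0.3288 = 275.8 g (target 275.8 g)
  Al2O3: 35.81·0.2667 + 307.5·0.1683 = 61.30 g (target 61.30 g)
The glass-mass cross-check: the batch minus its LOI: 500.0 g (summing oxide targets gives 500.0 g; with the basis standing at 500.0 g — deltas are rounding alone).
Batch total: Σ batch = 561.2 g; LOI removed, Σ of batch·LOI: 61.16 g; yield, glass over the total, = 89.10%.

Batch per 500.0 g melt:
  Ingredient A: 35.81 g
  Stock B: 307.5 g
  Raw C: 58.84 g
  Component D: 44.46 g
  Ingredient E: 71.25 g
  Ingredient F: 43.31 g
Total batch = 561.2 g; LOI loss = 61.16 g; yield = 89.10%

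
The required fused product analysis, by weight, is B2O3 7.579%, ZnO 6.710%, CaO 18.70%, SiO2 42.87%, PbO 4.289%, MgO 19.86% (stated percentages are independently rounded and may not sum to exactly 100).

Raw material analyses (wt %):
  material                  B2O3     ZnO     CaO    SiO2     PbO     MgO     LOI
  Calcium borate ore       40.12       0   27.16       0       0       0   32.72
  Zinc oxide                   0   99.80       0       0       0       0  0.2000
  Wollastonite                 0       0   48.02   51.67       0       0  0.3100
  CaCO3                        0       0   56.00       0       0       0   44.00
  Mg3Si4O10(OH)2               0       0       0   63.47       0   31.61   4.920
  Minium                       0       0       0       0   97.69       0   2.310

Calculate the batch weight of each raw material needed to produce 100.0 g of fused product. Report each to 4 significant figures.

The intermediate values are displayed (rounded to four significant digits) within the worked lines. Each numeric step runs at exact precision from first step to last. Every reported value includes exactly one rounding — all derived quantities are recomputed from the batch weights for 100.0 g of glass at exact precision (LOI, the six compositions, the totals, glass mass, yield) as quoted within question or answer.
Oxide mass targets, per 100.0 g fused product:
  B2O3: 7.579% × 100.0 = 7.579 g
  ZnO: 6.710% × 100.0 = 6.710 g
  CaO: 18.70% × 100.0 = 18.70 g
  SiO2: 42.87% × 100.0 = 42.87 g
  PbO: 4.289% × 100.0 = 4.289 g
  MgO: 19.86% × 100.0 = 19.86 g
Balance tally, oxide-wise, working from each reported weight, against the basis in use (delivered sums recover each target modulo rounding of the values):
  B2O3: 18.89·0.4012 = 7.579 g (target 7.579 g)
  ZnO: 6.723·0.9980 = 6.710 g (target 6.710 g)
  CaO: 18.89·0.2716 + 5.792·0.4802 + 19.26·0.5600 = 18.70 g (target 18.70 g)
  SiO2: 5.792·0.5167 + 62.83·0.6347 = 42.87 g (target 42.87 g)
  PbO: 4.390·0.9769 = 4.289 g (target 4.289 g)
  MgO: 62.83·0.3161 = 19.86 g (target 19.86 g)
Glass-mass sanity pass: batch total minus LOI = 100.0 g (per-oxide target masses sum to 100.0 g; stated basis 100.0 g — deltas are rounding alone).
Batch grand total — Σ batch = 117.9 g; ignition loss, Σ(batch × LOI) = 17.88 g; yield: glass divided by total = 84.83%.

Batch per 100.0 g fused product:
  Calcium borate ore: 18.89 g
  Zinc oxide: 6.723 g
  Wollastonite: 5.792 g
  CaCO3: 19.26 g
  Mg3Si4O10(OH)2: 62.83 g
  Minium: 4.390 g
Total batch = 117.9 g; LOI loss = 17.88 g; yield = 84.83%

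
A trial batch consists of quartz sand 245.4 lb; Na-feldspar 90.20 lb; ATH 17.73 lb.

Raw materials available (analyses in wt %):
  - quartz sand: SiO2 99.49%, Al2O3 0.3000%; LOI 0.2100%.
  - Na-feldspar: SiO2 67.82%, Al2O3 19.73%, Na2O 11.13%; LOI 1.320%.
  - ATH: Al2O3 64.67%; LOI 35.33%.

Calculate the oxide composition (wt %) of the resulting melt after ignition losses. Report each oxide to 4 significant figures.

All arithmetic runs at exact precision at each step. Values along the way are displayed, rounded to four significant figures, at each printed step — every reported result takes exactly one rounding; all derived quantities, which include totals, three oxide percentages, the yield, ignition loss, net glass mass, are computed at full float precision, as set out in the problem or answer text, using the weight values for 345.4 lb of glass.
Oxide-by-oxide delivered mass:
  SiO2: 245.4·0.9949 + 90.20·0.6782 = 305.3 lb
  Al2O3: 245.4·0.003000 + 90.20·0.1973 + 17.73·0.6467 = 30.00 lb
  Na2O: 90.20·0.1113 = 10.04 lb
LOI: 245.4·0.002100 + 90.20·0.01320 + 17.73·0.3533 = 7.970 lb
Resulting glass, batch − LOI: 353.3 − 7.970 = 345.4 lb (matching Σ of the oxides)
percent share: oxide ÷ glass, ×100

Glass mass = 345.4 lb (batch 353.3 − LOI 7.970).
Composition: SiO2 88.41%, Al2O3 8.686%, Na2O 2.907%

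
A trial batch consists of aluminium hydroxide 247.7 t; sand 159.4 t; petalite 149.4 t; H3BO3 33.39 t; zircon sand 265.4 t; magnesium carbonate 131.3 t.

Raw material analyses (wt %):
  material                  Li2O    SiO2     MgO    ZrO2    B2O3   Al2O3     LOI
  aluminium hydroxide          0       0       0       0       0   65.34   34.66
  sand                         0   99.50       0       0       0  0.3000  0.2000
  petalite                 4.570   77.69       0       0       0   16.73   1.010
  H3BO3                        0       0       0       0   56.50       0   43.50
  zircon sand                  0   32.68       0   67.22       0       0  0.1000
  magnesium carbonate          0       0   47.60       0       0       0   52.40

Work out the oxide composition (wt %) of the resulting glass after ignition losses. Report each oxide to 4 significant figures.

Glass mass = 815.3 t (batch 986.6 − LOI 171.3).
Composition: Li2O 0.8374%, SiO2 44.33%, MgO 7.666%, ZrO2 21.88%, B2O3 2.314%, Al2O3 22.98%

In-progress results are printed rounded to four significant digits when written out. All arithmetic runs at exact precision end to end; each reported value takes exactly one rounding. Derived quantities are re-derived in full float precision (six oxide percentages, LOI, the totals, glass mass, the yield) from the weighed amounts on 815.3 t of glass, as given in the problem or answer text.
Oxide masses out of the charge:
  Li2O: 149.4·0.04570 = 6.828 t
  SiO2: 159.4·0.9950 + 149.4·0.7769 + 265.4·0.3268 = 361.4 t
  MgO: 131.3·0.4760 = 62.50 t
  ZrO2: 265.4·0.6722 = 178.4 t
  B2O3: 33.39·0.5650 = 18.87 t
  Al2O3: 247.7·0.6534 + 159.4·0.003000 + 149.4·0.1673 = 187.3 t
LOI: 247.7·0.3466 + 159.4·0.002000 + 149.4·0.01010 + 33.39·0.4350 + 265.4·0.001000 + 131.3·0.5240 = 171.3 t
Glass mass = batch − LOI = 986.6 − 171.3 = 815.3 t (equal to the oxide-mass sum)
wt %: oxide over glass, times 100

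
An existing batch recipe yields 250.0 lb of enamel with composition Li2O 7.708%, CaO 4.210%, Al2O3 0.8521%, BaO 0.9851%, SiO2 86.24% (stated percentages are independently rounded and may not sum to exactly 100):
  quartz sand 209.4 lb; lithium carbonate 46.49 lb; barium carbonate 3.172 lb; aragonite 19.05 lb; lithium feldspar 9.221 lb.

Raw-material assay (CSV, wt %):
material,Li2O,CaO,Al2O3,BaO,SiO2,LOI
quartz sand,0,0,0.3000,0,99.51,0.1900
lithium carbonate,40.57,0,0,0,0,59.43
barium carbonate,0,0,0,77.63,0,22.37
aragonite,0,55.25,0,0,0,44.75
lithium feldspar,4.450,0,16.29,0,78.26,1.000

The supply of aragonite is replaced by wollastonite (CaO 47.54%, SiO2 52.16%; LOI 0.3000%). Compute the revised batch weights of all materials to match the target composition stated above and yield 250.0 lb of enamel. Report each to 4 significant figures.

The working math holds full precision at all times — mid-chain values appear with 4-significant-digit rounding as written; every reported figure includes exactly one rounding. Derived quantities, which include five oxide percentages, yield, ignition loss, totals, net glass mass, are carried in full float precision, precisely as stated by question or answer, using the weight values at 250.0 lb of glass.
Oxide-by-oxide targets in 250.0 lb enamel:
  Li2O: 7.708% × 250.0 = 19.27 lb
  CaO: 4.210% × 250.0 = 10.52 lb
  Al2O3: 0.8521% × 250.0 = 2.130 lb
  BaO: 0.9851% × 250.0 = 2.463 lb
  SiO2: 86.24% × 250.0 = 215.6 lb
Checking each oxide sum from the weights as reported, per the basis as stated (every target is met by its sum net of answer rounding effects):
  Li2O: 46.46·0.4057 + 9.437·0.04450 = 19.27 lb (target 19.27 lb)
  CaO: 22.14·0.4754 = 10.53 lb (target 10.52 lb)
  Al2O3: 197.6·0.003000 + 9.437·0.1629 = 2.130 lb (target 2.130 lb)
  BaO: 3.172·0.7763 = 2.462 lb (target 2.463 lb)
  SiO2: 197.6·0.9951 + 22.14·0.5216 + 9.437·0.7826 = 215.6 lb (target 215.6 lb)
Glass mass check: batch Σ − ignition loss = 250.0 lb (the Σ of target masses is 250.0 lb; versus the stated basis of 250.0 lb — rounding explains the deltas).
Whole-batch sum: Σ batch = 278.8 lb; LOI loss = Σ batch·LOI = 28.86 lb; the yield ratio, glass ÷ batch: 89.65%.

Revised batch per 250.0 lb enamel:
  quartz sand: 197.6 lb
  lithium carbonate: 46.46 lb
  barium carbonate: 3.172 lb
  wollastonite: 22.14 lb
  lithium feldspar: 9.437 lb
Total batch = 278.8 lb; LOI loss = 28.86 lb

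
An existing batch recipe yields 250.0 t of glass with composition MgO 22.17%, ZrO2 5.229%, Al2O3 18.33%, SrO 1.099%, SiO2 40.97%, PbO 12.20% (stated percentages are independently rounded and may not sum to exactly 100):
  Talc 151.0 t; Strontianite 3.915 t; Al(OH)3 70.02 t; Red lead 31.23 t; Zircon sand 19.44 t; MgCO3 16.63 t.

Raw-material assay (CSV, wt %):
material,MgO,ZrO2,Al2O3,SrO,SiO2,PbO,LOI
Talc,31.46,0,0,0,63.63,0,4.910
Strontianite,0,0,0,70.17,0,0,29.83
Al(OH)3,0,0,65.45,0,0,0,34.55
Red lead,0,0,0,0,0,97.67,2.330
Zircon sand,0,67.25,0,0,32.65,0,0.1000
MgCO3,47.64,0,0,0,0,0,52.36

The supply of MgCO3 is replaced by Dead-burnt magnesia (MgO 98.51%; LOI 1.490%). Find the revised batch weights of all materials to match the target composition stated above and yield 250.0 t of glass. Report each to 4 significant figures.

Revised batch per 250.0 t glass:
  Talc: 151.0 t
  Strontianite: 3.915 t
  Al(OH)3: 70.02 t
  Red lead: 31.23 t
  Zircon sand: 19.44 t
  Dead-burnt magnesia: 8.042 t
Total batch = 283.6 t; LOI loss = 33.64 t

Intermediates are displayed rounded to 4 significant digits alongside each step — each numeric step maintains full precision at all times — every reported number receives exactly one rounding. The derived quantities are re-derived starting from the weights per 250.0 t of glass at full float precision (LOI, the yield, the six compositions, the totals, net glass mass), precisely as stated by the problem or the answer.
Oxide mass targets, per 250.0 t glass:
  MgO: 22.17% × 250.0 = 55.42 t
  ZrO2: 5.229% × 250.0 = 13.07 t
  Al2O3: 18.33% × 250.0 = 45.82 t
  SrO: 1.099% × 250.0 = 2.748 t
  SiO2: 40.97% × 250.0 = 102.4 t
  PbO: 12.20% × 250.0 = 30.50 t
Verifying the oxide balance on the weights just shown, relative to the basis at hand (sum by sum, the targets are met once rounding is allowed for):
  MgO: 151.0·0.3146 + 8.042·0.9851 = 55.43 t (target 55.42 t)
  ZrO2: 19.44·0.6725 = 13.07 t (target 13.07 t)
  Al2O3: 70.02·0.6545 = 45.83 t (target 45.82 t)
  SrO: 3.915·0.7017 = 2.747 t (target 2.748 t)
  SiO2: 151.0·0.6363 + 19.44·0.3265 = 102.4 t (target 102.4 t)
  PbO: 31.23·0.9767 = 30.50 t (target 30.50 t)
The glass-mass cross-check: batch total minus LOI = 250.0 t (oxide target masses add up to 250.0 t; with the basis standing at 250.0 t — rounding explains the deltas).
Whole-batch sum: Σ batch = 283.6 t; Σ batch·LOI gives LOI loss = 33.64 t; glass ÷ batch gives a yield of 88.14%.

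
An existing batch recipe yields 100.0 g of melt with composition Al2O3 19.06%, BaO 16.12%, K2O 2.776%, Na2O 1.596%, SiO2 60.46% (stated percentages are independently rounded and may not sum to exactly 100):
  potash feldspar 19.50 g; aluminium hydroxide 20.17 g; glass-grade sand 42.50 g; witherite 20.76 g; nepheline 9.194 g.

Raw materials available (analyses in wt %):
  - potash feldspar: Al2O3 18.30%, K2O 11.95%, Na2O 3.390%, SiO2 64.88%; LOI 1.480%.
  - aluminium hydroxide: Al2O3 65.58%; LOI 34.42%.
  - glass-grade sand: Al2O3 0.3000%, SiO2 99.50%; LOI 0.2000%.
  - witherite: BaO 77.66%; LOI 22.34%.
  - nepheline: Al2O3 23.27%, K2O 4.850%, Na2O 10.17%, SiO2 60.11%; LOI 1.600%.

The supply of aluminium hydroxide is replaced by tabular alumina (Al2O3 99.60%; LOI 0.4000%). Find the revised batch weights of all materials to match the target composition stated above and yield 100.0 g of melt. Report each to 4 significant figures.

The whole derivation holds exact precision at all times; working values appear (rounded to 4 significant figures) in the working — a single rounding yields every reported result. The derived quantities are rebuilt in full float precision (net glass mass, LOI, five oxide percentages, totals, the yield) from the weighed amounts for 100.0 g of glass, as set out in the question or the answer.
Target masses of each oxide per 100.0 g melt:
  Al2O3: 19.06% × 100.0 = 19.06 g
  BaO: 16.12% × 100.0 = 16.12 g
  K2O: 2.776% × 100.0 = 2.776 g
  Na2O: 1.596% × 100.0 = 1.596 g
  SiO2: 60.46% × 100.0 = 60.46 g
Oxide-by-oxide audit from the weights as reported, under the basis named above (sum by sum, the targets are met exact up to rounding of places):
  Al2O3: 19.50·0.1830 + 13.28·0.9960 + 42.50·0.003000 + 9.194·0.2327 = 19.06 g (target 19.06 g)
  BaO: 20.76·0.7766 = 16.12 g (target 16.12 g)
  K2O: 19.50·0.1195 + 9.194·0.04850 = 2.776 g (target 2.776 g)
  Na2O: 19.50·0.03390 + 9.194·0.1017 = 1.596 g (target 1.596 g)
  SiO2: 19.50·0.6488 + 42.50·0.9950 + 9.194·0.6011 = 60.47 g (target 60.46 g)
Glass mass check: total batch − LOI = 100.0 g (per-oxide target masses sum to 100.0 g; the stated basis being 100.0 g — rounding explains the deltas).
Adding the batch up: Σ batch = 105.2 g; Σ batch·LOI gives LOI loss = 5.212 g; yield = glass ÷ total batch = 95.05%.

Revised batch per 100.0 g melt:
  potash feldspar: 19.50 g
  tabular alumina: 13.28 g
  glass-grade sand: 42.50 g
  witherite: 20.76 g
  nepheline: 9.194 g
Total batch = 105.2 g; LOI loss = 5.212 g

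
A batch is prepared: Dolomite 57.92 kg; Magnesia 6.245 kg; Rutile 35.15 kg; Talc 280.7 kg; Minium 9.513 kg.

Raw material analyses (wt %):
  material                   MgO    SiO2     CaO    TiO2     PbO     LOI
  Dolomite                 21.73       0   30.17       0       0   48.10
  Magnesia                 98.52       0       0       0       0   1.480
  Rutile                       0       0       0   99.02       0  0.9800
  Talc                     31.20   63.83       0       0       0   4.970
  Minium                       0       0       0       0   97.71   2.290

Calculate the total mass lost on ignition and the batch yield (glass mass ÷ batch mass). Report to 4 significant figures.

LOI loss = 42.47 kg; glass = 347.1 kg; yield = 89.10%

Values along the way are displayed, rounded to four significant digits, in the printout. Each numeric step carries full float precision end to end; each reported number takes just one rounding. All derived quantities are recomputed in exact precision (net glass mass, five oxide percentages, yield, LOI, the totals) using the weight values at 347.1 kg of glass, as written in problem or answer.
Per-material ignition loss:
  Dolomite: 57.92 × 0.4810 = 27.86 kg
  Magnesia: 6.245 × 0.01480 = 0.09243 kg
  Rutile: 35.15 × 0.009800 = 0.3445 kg
  Talc: 280.7 × 0.04970 = 13.95 kg
  Minium: 9.513 × 0.02290 = 0.2178 kg
Total LOI = 42.47 kg
Glass = batch − LOI = 389.5 − 42.47 = 347.1 kg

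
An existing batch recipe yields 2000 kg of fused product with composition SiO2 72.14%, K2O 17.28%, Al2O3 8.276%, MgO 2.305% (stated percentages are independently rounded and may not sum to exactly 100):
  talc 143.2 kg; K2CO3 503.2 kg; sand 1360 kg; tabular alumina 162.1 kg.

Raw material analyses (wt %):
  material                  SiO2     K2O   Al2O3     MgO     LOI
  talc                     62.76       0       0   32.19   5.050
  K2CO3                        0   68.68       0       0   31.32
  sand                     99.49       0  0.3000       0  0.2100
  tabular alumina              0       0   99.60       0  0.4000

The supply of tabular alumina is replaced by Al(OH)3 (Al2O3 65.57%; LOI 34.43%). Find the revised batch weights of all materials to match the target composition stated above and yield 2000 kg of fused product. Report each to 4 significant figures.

The whole derivation carries exact precision through the solve. Working values are rounded to 4 significant figures when displayed; each reported number is rounded a single time — all derived quantities (glass mass, ignition loss, the yield, four oxide percentages, totals) are rebuilt starting from the weights on 2000 kg of glass at full float precision exactly as shown in problem or answer.
Target oxide masses per 2000 kg fused product:
  SiO2: 72.14% × 2000 = 1443 kg
  K2O: 17.28% × 2000 = 345.6 kg
  Al2O3: 8.276% × 2000 = 165.5 kg
  MgO: 2.305% × 2000 = 46.10 kg
Verifying the oxide balance on the weights just shown, against the basis in use (each sum matches its target mass modulo rounding of the values):
  SiO2: 143.2·0.6276 + 1360·0.9949 = 1443 kg (target 1443 kg)
  K2O: 503.2·0.6868 = 345.6 kg (target 345.6 kg)
  Al2O3: 1360·0.003000 + 246.2·0.6557 = 165.5 kg (target 165.5 kg)
  MgO: 143.2·0.3219 = 46.10 kg (target 46.10 kg)
The glass-mass cross-check: net batch after ignition = 2000 kg (targets for the oxides total 2000 kg; versus the stated basis of 2000 kg — rounding explains the deltas).
Whole-batch sum: Σ batch = 2253 kg; Σ batch·LOI gives LOI loss = 252.5 kg; yield = glass ÷ total batch = 88.79%.

Revised batch per 2000 kg fused product:
  talc: 143.2 kg
  K2CO3: 503.2 kg
  sand: 1360 kg
  Al(OH)3: 246.2 kg
Total batch = 2253 kg; LOI loss = 252.5 kg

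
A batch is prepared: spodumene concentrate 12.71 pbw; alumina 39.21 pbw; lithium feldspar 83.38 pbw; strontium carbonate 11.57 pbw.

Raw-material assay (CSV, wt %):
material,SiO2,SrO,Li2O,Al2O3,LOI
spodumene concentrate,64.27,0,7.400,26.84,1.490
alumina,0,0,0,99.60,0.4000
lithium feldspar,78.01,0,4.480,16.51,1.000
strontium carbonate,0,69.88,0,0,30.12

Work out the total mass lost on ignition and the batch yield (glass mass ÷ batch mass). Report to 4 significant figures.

The working math runs at exact precision in every operation. Values along the way appear rounded off to 4 significant figures between the steps. Every reported result takes just one rounding — the derived quantities, which include the four compositions, ignition loss, yield, totals, net glass mass, are rebuilt in full float precision, exactly as shown in the problem or the answer, starting from the weights at 142.2 pbw of glass.
Ignition loss by material:
  spodumene concentrate: 12.71 × 0.01490 = 0.1894 pbw
  alumina: 39.21 × 0.004000 = 0.1568 pbw
  lithium feldspar: 83.38 × 0.01000 = 0.8338 pbw
  strontium carbonate: 11.57 × 0.3012 = 3.485 pbw
Total LOI = 4.665 pbw
Glass = batch − LOI = 146.9 − 4.665 = 142.2 pbw

LOI loss = 4.665 pbw; glass = 142.2 pbw; yield = 96.82%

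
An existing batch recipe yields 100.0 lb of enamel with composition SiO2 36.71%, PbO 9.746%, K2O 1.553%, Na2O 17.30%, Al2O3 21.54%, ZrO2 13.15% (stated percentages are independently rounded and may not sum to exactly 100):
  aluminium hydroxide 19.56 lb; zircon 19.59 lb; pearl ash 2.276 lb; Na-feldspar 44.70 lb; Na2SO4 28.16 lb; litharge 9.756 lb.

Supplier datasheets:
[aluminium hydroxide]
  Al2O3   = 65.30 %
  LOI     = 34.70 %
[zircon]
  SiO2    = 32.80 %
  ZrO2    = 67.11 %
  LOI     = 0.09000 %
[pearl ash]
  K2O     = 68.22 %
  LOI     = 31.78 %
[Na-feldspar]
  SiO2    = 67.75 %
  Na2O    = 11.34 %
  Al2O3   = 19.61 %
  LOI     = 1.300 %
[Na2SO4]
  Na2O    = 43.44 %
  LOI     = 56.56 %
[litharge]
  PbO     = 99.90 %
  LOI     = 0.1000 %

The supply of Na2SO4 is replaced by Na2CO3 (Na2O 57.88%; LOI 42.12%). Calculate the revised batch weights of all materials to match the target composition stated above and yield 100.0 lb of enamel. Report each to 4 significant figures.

All internal work keeps full precision all the way through — working values are printed with 4-significant-digit rounding in the working; each reported value takes exactly one rounding — derived quantities (the yield, the totals, the six compositions, LOI, net glass mass) are recomputed in full float precision starting from the weights on 100.0 lb of glass, as written in problem or answer.
Per-oxide target masses for 100.0 lb enamel:
  SiO2: 36.71% × 100.0 = 36.71 lb
  PbO: 9.746% × 100.0 = 9.746 lb
  K2O: 1.553% × 100.0 = 1.553 lb
  Na2O: 17.30% × 100.0 = 17.30 lb
  Al2O3: 21.54% × 100.0 = 21.54 lb
  ZrO2: 13.15% × 100.0 = 13.15 lb
Mass-balance tally per oxide using the reported weights, on the stated basis (sum by sum, the targets are met net of answer rounding effects):
  SiO2: 19.59·0.3280 + 44.70·0.6775 = 36.71 lb (target 36.71 lb)
  PbO: 9.756·0.9990 = 9.746 lb (target 9.746 lb)
  K2O: 2.276·0.6822 = 1.553 lb (target 1.553 lb)
  Na2O: 44.70·0.1134 + 21.13·0.5788 = 17.30 lb (target 17.30 lb)
  Al2O3: 19.56·0.6530 + 44.70·0.1961 = 21.54 lb (target 21.54 lb)
  ZrO2: 19.59·0.6711 = 13.15 lb (target 13.15 lb)
Auditing the glass mass value: Σ batch − LOI loss = 99.99 lb (per-oxide target masses sum to 100.0 lb; basis as stated: 100.0 lb — rounding explains the deltas).
Batch grand total — Σ batch = 117.0 lb; ignition loss, Σ(batch × LOI) = 17.02 lb; yield = glass ÷ total batch = 85.46%.

Revised batch per 100.0 lb enamel:
  aluminium hydroxide: 19.56 lb
  zircon: 19.59 lb
  pearl ash: 2.276 lb
  Na-feldspar: 44.70 lb
  Na2CO3: 21.13 lb
  litharge: 9.756 lb
Total batch = 117.0 lb; LOI loss = 17.02 lb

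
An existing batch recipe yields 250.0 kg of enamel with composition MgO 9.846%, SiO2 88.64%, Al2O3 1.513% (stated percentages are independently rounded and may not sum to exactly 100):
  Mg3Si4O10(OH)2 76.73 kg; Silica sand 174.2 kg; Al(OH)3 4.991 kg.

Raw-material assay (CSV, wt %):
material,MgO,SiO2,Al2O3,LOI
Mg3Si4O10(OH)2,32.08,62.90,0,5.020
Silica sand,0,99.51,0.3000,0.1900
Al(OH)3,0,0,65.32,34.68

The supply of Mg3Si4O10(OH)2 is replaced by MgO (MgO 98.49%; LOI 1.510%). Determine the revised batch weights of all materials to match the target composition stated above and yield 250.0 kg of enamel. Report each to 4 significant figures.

The working math maintains full precision throughout — working values are printed rounded to four significant figures within the worked lines. Every reported figure receives exactly one rounding — derived quantities (net glass mass, ignition loss, the totals, the yield, three oxide percentages) are rebuilt using the weight values on 250.0 kg of glass in exact precision as given in problem or answer.
Oxide mass targets, per 250.0 kg enamel:
  MgO: 9.846% × 250.0 = 24.62 kg
  SiO2: 88.64% × 250.0 = 221.6 kg
  Al2O3: 1.513% × 250.0 = 3.782 kg
Mass-balance tally per oxide applying the batch weights above, against the basis in use (target by target, the sums agree up to rounding of the answer):
  MgO: 24.99·0.9849 = 24.61 kg (target 24.62 kg)
  SiO2: 222.7·0.9951 = 221.6 kg (target 221.6 kg)
  Al2O3: 222.7·0.003000 + 4.768·0.6532 = 3.783 kg (target 3.782 kg)
Glass-mass bookkeeping: batch total minus LOI = 250.0 kg (oxide target masses add up to 250.0 kg; with the basis standing at 250.0 kg — differing by rounding only).
Batch total: Σ batch = 252.5 kg; LOI removed, Σ of batch·LOI: 2.454 kg; the yield ratio, glass ÷ batch: 99.03%.

Revised batch per 250.0 kg enamel:
  MgO: 24.99 kg
  Silica sand: 222.7 kg
  Al(OH)3: 4.768 kg
Total batch = 252.5 kg; LOI loss = 2.454 kg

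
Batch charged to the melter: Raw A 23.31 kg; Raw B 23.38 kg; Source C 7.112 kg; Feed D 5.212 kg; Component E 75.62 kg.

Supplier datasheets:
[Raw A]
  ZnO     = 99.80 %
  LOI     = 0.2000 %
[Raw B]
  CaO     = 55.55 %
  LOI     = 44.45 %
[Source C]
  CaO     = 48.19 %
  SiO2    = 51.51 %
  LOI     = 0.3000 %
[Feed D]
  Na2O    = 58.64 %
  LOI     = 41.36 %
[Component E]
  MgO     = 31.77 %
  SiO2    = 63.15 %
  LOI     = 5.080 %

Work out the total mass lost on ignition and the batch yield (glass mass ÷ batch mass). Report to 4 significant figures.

Mid-chain values appear (rounded to 4 significant figures) when written out — each numeric step holds full precision in all steps. Every reported figure is rounded just once. The derived quantities, including glass mass, five oxide percentages, ignition loss, yield, totals, are rebuilt from the batch weights at 118.2 kg of glass at full float precision, exactly as shown in either problem or answer.
LOI of each material in turn:
  Raw A: 23.31 × 0.002000 = 0.04662 kg
  Raw B: 23.38 × 0.4445 = 10.39 kg
  Source C: 7.112 × 0.003000 = 0.02134 kg
  Feed D: 5.212 × 0.4136 = 2.156 kg
  Component E: 75.62 × 0.05080 = 3.841 kg
Total LOI = 16.46 kg
Glass = batch − LOI = 134.6 − 16.46 = 118.2 kg

LOI loss = 16.46 kg; glass = 118.2 kg; yield = 87.78%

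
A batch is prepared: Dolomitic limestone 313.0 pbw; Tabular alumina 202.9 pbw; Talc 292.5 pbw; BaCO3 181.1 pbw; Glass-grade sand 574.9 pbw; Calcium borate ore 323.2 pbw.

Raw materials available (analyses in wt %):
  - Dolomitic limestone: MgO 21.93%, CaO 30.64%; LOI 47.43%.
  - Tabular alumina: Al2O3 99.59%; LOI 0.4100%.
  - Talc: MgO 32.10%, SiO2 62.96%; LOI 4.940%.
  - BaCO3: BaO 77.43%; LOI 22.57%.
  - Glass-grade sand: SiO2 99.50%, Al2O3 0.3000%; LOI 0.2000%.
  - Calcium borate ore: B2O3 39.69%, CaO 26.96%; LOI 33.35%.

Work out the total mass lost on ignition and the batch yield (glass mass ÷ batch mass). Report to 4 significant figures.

LOI loss = 313.5 pbw; glass = 1574 pbw; yield = 83.39%

All arithmetic holds exact precision at each step. The intermediate values are printed with 4-significant-figure rounding alongside each step. Every reported number takes just one rounding. The derived quantities are carried at full precision (six oxide percentages, ignition loss, totals, the yield, glass mass) from the weighed amounts at 1574 pbw of glass, as written in the problem or the answer.
Loss on ignition, line by line:
  Dolomitic limestone: 313.0 × 0.4743 = 148.5 pbw
  Tabular alumina: 202.9 × 0.004100 = 0.8319 pbw
  Talc: 292.5 × 0.04940 = 14.45 pbw
  BaCO3: 181.1 × 0.2257 = 40.87 pbw
  Glass-grade sand: 574.9 × 0.002000 = 1.150 pbw
  Calcium borate ore: 323.2 × 0.3335 = 107.8 pbw
Total LOI = 313.5 pbw
Glass = batch − LOI = 1888 − 313.5 = 1574 pbw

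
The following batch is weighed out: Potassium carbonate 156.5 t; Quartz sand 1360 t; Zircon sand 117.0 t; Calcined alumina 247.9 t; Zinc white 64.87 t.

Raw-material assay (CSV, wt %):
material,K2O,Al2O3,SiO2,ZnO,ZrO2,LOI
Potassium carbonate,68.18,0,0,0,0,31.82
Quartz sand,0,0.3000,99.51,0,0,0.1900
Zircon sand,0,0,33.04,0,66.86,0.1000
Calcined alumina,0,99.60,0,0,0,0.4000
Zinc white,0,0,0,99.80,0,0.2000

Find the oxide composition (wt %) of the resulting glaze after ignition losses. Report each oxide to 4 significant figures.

Glass mass = 1893 t (batch 1946 − LOI 53.62).
Composition: K2O 5.638%, Al2O3 13.26%, SiO2 73.55%, ZnO 3.421%, ZrO2 4.133%

Intermediates are printed rounded off to 4 significant digits in the printout — every computation maintains full precision from start to finish; exactly one rounding is applied to every reported figure — the derived quantities are re-derived at exact precision (five oxide percentages, LOI, the totals, glass mass, yield) from the weighed amounts per 1893 t of glass, as they appear in the problem or the answer.
What the batch supplies per oxide:
  K2O: 156.5·0.6818 = 106.7 t
  Al2O3: 1360·0.003000 + 247.9·0.9960 = 251.0 t
  SiO2: 1360·0.9951 + 117.0·0.3304 = 1392 t
  ZnO: 64.87·0.9980 = 64.74 t
  ZrO2: 117.0·0.6686 = 78.23 t
LOI: 156.5·0.3182 + 1360·0.001900 + 117.0·0.001000 + 247.9·0.004000 + 64.87·0.002000 = 53.62 t
Glass mass = batch − LOI = 1946 − 53.62 = 1893 t (matching Σ of the oxides)
wt % = oxide mass / glass mass × 100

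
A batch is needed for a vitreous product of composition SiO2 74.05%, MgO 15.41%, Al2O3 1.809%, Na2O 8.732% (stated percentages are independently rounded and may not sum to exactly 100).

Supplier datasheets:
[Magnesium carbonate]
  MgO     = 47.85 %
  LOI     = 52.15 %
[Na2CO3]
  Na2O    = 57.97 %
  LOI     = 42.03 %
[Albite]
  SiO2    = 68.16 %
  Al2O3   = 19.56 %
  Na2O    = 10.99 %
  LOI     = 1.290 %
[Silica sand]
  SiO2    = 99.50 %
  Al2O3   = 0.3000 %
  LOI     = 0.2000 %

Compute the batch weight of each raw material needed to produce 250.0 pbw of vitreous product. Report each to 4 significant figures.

Intermediates are shown, rounded to 4 significant digits, alongside each step. Every computation runs at full float precision in every operation — each reported number undergoes a single rounding — all derived quantities (the four compositions, ignition loss, the totals, net glass mass, yield) are recomputed at full precision using the weight values at 250.0 pbw of glass as they appear in the problem or answer text.
Oxide-by-oxide targets in 250.0 pbw vitreous product:
  SiO2: 74.05% × 250.0 = 185.1 pbw
  MgO: 15.41% × 250.0 = 38.52 pbw
  Al2O3: 1.809% × 250.0 = 4.522 pbw
  Na2O: 8.732% × 250.0 = 21.83 pbw
Mass-balance tally per oxide applying the batch weights above, relative to the basis at hand (sum by sum, the targets are met modulo rounding of the values):
  SiO2: 20.48·0.6816 + 172.0·0.9950 = 185.1 pbw (target 185.1 pbw)
  MgO: 80.51·0.4785 = 38.52 pbw (target 38.52 pbw)
  Al2O3: 20.48·0.1956 + 172.0·0.003000 = 4.522 pbw (target 4.522 pbw)
  Na2O: 33.77·0.5797 + 20.48·0.1099 = 21.83 pbw (target 21.83 pbw)
Glass-mass sanity pass: batch total minus LOI = 250.0 pbw (the targets, summed, come to 250.0 pbw; versus the stated basis of 250.0 pbw — rounding explains the deltas).
Whole-batch sum: Σ batch = 306.8 pbw; the LOI term Σ batch·LOI equals 56.79 pbw; yield, glass over the total, = 81.49%.

Batch per 250.0 pbw vitreous product:
  Magnesium carbonate: 80.51 pbw
  Na2CO3: 33.77 pbw
  Albite: 20.48 pbw
  Silica sand: 172.0 pbw
Total batch = 306.8 pbw; LOI loss = 56.79 pbw; yield = 81.49%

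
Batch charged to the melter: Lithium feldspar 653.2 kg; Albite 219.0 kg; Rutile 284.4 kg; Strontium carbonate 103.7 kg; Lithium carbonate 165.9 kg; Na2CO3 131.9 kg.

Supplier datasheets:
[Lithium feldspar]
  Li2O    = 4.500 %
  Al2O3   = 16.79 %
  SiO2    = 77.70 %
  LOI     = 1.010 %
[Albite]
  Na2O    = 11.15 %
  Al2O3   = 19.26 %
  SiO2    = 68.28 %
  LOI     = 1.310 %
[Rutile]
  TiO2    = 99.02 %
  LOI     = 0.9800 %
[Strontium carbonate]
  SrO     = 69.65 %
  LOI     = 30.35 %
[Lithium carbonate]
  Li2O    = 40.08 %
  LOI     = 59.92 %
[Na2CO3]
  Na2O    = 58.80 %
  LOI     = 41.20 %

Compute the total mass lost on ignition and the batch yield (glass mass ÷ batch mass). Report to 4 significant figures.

Intermediates are shown (rounded to 4 significant figures) on the page. The working math holds exact precision at all times; a single rounding finalizes every reported number; derived quantities, which include the yield, six oxide percentages, ignition loss, the totals, net glass mass, are re-derived at full precision, as quoted within the question or the answer, starting from the weights at 1361 kg of glass.
Material-by-material LOI:
  Lithium feldspar: 653.2 × 0.01010 = 6.597 kg
  Albite: 219.0 × 0.01310 = 2.869 kg
  Rutile: 284.4 × 0.009800 = 2.787 kg
  Strontium carbonate: 103.7 × 0.3035 = 31.47 kg
  Lithium carbonate: 165.9 × 0.5992 = 99.41 kg
  Na2CO3: 131.9 × 0.4120 = 54.34 kg
Total LOI = 197.5 kg
Glass = batch − LOI = 1558 − 197.5 = 1361 kg

LOI loss = 197.5 kg; glass = 1361 kg; yield = 87.33%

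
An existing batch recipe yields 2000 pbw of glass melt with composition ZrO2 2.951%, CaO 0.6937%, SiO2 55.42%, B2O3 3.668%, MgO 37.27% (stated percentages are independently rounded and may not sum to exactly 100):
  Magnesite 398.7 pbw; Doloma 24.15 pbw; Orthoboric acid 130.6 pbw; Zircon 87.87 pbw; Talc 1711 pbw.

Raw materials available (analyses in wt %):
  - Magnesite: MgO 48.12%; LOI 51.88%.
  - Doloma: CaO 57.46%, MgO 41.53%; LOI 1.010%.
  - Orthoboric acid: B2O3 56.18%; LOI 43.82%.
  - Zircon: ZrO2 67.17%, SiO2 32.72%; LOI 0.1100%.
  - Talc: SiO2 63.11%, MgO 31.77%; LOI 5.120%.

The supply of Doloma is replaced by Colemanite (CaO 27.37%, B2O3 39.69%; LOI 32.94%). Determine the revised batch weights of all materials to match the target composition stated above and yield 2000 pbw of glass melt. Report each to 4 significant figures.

Revised batch per 2000 pbw glass melt:
  Magnesite: 419.6 pbw
  Colemanite: 50.69 pbw
  Orthoboric acid: 94.77 pbw
  Zircon: 87.87 pbw
  Talc: 1711 pbw
Total batch = 2364 pbw; LOI loss = 363.6 pbw

Mid-chain values are shown (rounded to four significant digits) between the steps. All internal work carries exact precision at every stage. Each reported number undergoes a single rounding — all derived quantities are rebuilt in full float precision (five oxide percentages, yield, ignition loss, glass mass, the totals) using the weight values at 2000 pbw of glass, precisely as stated by the problem or the answer.
Target masses of each oxide per 2000 pbw glass melt:
  ZrO2: 2.951% × 2000 = 59.02 pbw
  CaO: 0.6937% × 2000 = 13.87 pbw
  SiO2: 55.42% × 2000 = 1108 pbw
  B2O3: 3.668% × 2000 = 73.36 pbw
  MgO: 37.27% × 2000 = 745.4 pbw
Balance tally, oxide-wise, with the batch weights as given, relative to the basis at hand (each sum matches its target mass inside rounding margins):
  ZrO2: 87.87·0.6717 = 59.02 pbw (target 59.02 pbw)
  CaO: 50.69·0.2737 = 13.87 pbw (target 13.87 pbw)
  SiO2: 87.87·0.3272 + 1711·0.6311 = 1109 pbw (target 1108 pbw)
  B2O3: 50.69·0.3969 + 94.77·0.5618 = 73.36 pbw (target 73.36 pbw)
  MgO: 419.6·0.4812 + 1711·0.3177 = 745.5 pbw (target 745.4 pbw)
Auditing the glass mass value: batch Σ − ignition loss = 2000 pbw (per-oxide target masses sum to 2000 pbw; the stated basis being 2000 pbw — any gap is answer rounding).
Summing the batch: Σ batch = 2364 pbw; LOI removed, Σ of batch·LOI: 363.6 pbw; yield: glass divided by total = 84.62%.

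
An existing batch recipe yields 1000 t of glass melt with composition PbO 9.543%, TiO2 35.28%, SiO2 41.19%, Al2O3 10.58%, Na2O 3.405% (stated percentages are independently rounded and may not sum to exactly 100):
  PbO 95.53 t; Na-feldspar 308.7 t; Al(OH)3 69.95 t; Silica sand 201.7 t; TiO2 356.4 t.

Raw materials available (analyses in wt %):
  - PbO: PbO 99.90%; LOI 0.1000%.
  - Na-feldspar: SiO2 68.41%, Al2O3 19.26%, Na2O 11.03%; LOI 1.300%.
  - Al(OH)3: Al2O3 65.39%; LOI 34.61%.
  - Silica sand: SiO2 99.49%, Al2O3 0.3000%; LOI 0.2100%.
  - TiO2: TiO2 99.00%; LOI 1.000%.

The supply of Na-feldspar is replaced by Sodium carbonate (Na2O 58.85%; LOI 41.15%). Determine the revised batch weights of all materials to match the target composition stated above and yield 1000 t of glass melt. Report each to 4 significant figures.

Revised batch per 1000 t glass melt:
  PbO: 95.53 t
  Sodium carbonate: 57.86 t
  Al(OH)3: 159.9 t
  Silica sand: 414.0 t
  TiO2: 356.4 t
Total batch = 1084 t; LOI loss = 83.68 t

Working values are shown (rounded to four significant figures) on the page. Every computation keeps full precision through the solve — each reported figure carries a single rounding. The derived quantities, which include the yield, LOI, glass mass, five oxide percentages, the totals, are re-derived in exact precision, as given in problem or answer, using the weight values for 1000 t of glass.
The oxide mass targets at 1000 t glass melt:
  PbO: 9.543% × 1000 = 95.43 t
  TiO2: 35.28% × 1000 = 352.8 t
  SiO2: 41.19% × 1000 = 411.9 t
  Al2O3: 10.58% × 1000 = 105.8 t
  Na2O: 3.405% × 1000 = 34.05 t
Mass-balance tally per oxide using the reported weights, at the basis given (sum by sum, the targets are met exact up to rounding of places):
  PbO: 95.53·0.9990 = 95.43 t (target 95.43 t)
  TiO2: 356.4·0.9900 = 352.8 t (target 352.8 t)
  SiO2: 414.0·0.9949 = 411.9 t (target 411.9 t)
  Al2O3: 159.9·0.6539 + 414.0·0.003000 = 105.8 t (target 105.8 t)
  Na2O: 57.86·0.5885 = 34.05 t (target 34.05 t)
Auditing the glass mass value: the batch minus its LOI: 1000 t (summing oxide targets gives 1000 t; with the basis standing at 1000 t — any gap is answer rounding).
Summing the batch: Σ batch = 1084 t; LOI removed, Σ of batch·LOI: 83.68 t; yield, glass over the total, = 92.28%.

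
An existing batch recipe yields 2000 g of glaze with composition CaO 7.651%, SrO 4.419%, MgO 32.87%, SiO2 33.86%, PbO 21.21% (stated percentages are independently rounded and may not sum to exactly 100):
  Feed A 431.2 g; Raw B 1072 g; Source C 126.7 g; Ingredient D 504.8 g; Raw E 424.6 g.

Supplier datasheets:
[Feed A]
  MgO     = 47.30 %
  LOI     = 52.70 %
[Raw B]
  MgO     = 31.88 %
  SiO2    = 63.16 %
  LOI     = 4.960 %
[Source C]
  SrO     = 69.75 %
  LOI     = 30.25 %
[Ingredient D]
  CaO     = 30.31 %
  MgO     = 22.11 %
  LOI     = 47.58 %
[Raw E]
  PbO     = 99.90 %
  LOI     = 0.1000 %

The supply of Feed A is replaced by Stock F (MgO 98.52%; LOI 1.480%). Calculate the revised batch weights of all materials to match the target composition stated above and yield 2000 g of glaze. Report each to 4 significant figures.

Exact precision is maintained throughout — the intermediate values are printed (rounded to 4 significant figures) in the printout. Every reported figure includes exactly one rounding; the derived quantities are computed at full precision (yield, the five compositions, glass mass, LOI, the totals) from the weighed amounts on 2000 g of glass, as quoted within problem or answer.
Oxide-by-oxide targets in 2000 g glaze:
  CaO: 7.651% × 2000 = 153.0 g
  SrO: 4.419% × 2000 = 88.38 g
  MgO: 32.87% × 2000 = 657.4 g
  SiO2: 33.86% × 2000 = 677.2 g
  PbO: 21.21% × 2000 = 424.2 g
Verifying the oxide balance applying the batch weights above, per the basis as stated (oxide sums agree with the targets inside rounding margins):
  CaO: 504.8·0.3031 = 153.0 g (target 153.0 g)
  SrO: 126.7·0.6975 = 88.37 g (target 88.38 g)
  MgO: 207.0·0.9852 + 1072·0.3188 + 504.8·0.2211 = 657.3 g (target 657.4 g)
  SiO2: 1072·0.6316 = 677.1 g (target 677.2 g)
  PbO: 424.6·0.9990 = 424.2 g (target 424.2 g)
Glass-mass bookkeeping: the batch minus its LOI: 2000 g (per-oxide target masses sum to 2000 g; the stated basis being 2000 g — differing by rounding only).
Batch total: Σ batch = 2335 g; the LOI term Σ batch·LOI equals 335.2 g; yield = glass ÷ total batch = 85.65%.

Revised batch per 2000 g glaze:
  Stock F: 207.0 g
  Raw B: 1072 g
  Source C: 126.7 g
  Ingredient D: 504.8 g
  Raw E: 424.6 g
Total batch = 2335 g; LOI loss = 335.2 g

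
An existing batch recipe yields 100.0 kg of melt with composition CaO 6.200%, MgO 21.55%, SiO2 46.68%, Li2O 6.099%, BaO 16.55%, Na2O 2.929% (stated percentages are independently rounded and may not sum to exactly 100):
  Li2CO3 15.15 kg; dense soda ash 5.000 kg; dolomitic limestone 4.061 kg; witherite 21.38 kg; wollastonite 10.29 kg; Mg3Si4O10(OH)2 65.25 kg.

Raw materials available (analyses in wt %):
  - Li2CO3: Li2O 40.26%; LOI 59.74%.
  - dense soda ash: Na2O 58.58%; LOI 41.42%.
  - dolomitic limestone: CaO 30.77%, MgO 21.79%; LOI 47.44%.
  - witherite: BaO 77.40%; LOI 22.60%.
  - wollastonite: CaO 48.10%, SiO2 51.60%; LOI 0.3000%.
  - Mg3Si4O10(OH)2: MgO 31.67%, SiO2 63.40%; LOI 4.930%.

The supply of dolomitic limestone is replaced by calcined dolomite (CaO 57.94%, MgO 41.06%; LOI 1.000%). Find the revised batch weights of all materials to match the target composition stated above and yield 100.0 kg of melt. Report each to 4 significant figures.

Intermediates appear (rounded to 4 significant figures) in the working — exact precision is held at all times; a single rounding completes each reported value. The derived quantities are carried starting from the weights per 100.0 kg of glass at full precision (the totals, the yield, glass mass, LOI, six oxide percentages), as given in the question or the answer.
The oxide mass targets at 100.0 kg melt:
  CaO: 6.200% × 100.0 = 6.200 kg
  MgO: 21.55% × 100.0 = 21.55 kg
  SiO2: 46.68% × 100.0 = 46.68 kg
  Li2O: 6.099% × 100.0 = 6.099 kg
  BaO: 16.55% × 100.0 = 16.55 kg
  Na2O: 2.929% × 100.0 = 2.929 kg
Oxide-by-oxide audit using the reported weights, at the basis given (sums match the target masses once rounding is allowed for):
  CaO: 2.156·0.5794 + 10.29·0.4810 = 6.199 kg (target 6.200 kg)
  MgO: 2.156·0.4106 + 65.25·0.3167 = 21.55 kg (target 21.55 kg)
  SiO2: 10.29·0.5160 + 65.25·0.6340 = 46.68 kg (target 46.68 kg)
  Li2O: 15.15·0.4026 = 6.099 kg (target 6.099 kg)
  BaO: 21.38·0.7740 = 16.55 kg (target 16.55 kg)
  Na2O: 5.000·0.5858 = 2.929 kg (target 2.929 kg)
Glass-mass closure: whole batch net of LOI = 100.0 kg (targets for the oxides total 100.0 kg; stated basis 100.0 kg — rounding explains the deltas).
Total batch = Σ batch = 119.2 kg; the LOI term Σ batch·LOI equals 19.22 kg; the yield ratio, glass ÷ batch: 83.88%.

Revised batch per 100.0 kg melt:
  Li2CO3: 15.15 kg
  dense soda ash: 5.000 kg
  calcined dolomite: 2.156 kg
  witherite: 21.38 kg
  wollastonite: 10.29 kg
  Mg3Si4O10(OH)2: 65.25 kg
Total batch = 119.2 kg; LOI loss = 19.22 kg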